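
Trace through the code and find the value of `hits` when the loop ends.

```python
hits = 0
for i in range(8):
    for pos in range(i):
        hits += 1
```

Let's trace through this code step by step.

Initialize: hits = 0
Entering loop: for i in range(8):
After iteration 1: i = 0, hits = 0
After iteration 2: i = 1, hits = 1, pos = 0
After iteration 3: i = 2, hits = 3, pos = 1
After iteration 4: i = 3, hits = 6, pos = 2
After iteration 5: i = 4, hits = 10, pos = 3
After iteration 6: i = 5, hits = 15, pos = 4
After iteration 7: i = 6, hits = 21, pos = 5
After iteration 8: i = 7, hits = 28, pos = 6
Loop ends.

Final answer: 28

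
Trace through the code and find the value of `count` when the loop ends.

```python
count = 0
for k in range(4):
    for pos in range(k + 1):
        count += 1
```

Let's trace through this code step by step.

Initialize: count = 0
Entering loop: for k in range(4):
After iteration 1: k = 0, count = 1, pos = 0
After iteration 2: k = 1, count = 3, pos = 1
After iteration 3: k = 2, count = 6, pos = 2
After iteration 4: k = 3, count = 10, pos = 3
Loop ends.

Final answer: 10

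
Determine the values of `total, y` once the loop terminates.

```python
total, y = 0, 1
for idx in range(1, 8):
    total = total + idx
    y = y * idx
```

Let's trace through this code step by step.

Initialize: total = 0
Initialize: y = 1
Entering loop: for idx in range(1, 8):
After iteration 1: idx = 1, total = 1, y = 1
After iteration 2: idx = 2, total = 3, y = 2
After iteration 3: idx = 3, total = 6, y = 6
After iteration 4: idx = 4, total = 10, y = 24
After iteration 5: idx = 5, total = 15, y = 120
After iteration 6: idx = 6, total = 21, y = 720
After iteration 7: idx = 7, total = 28, y = 5040
Loop ends.

Final answer: 28, 5040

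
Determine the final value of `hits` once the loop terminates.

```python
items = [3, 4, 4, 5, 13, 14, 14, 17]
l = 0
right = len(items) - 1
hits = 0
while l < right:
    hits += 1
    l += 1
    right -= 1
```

Let's trace through this code step by step.

Initialize: items = [3, 4, 4, 5, 13, 14, 14, 17]
Initialize: l = 0
Initialize: right = 7
Initialize: hits = 0
Entering loop: while l < right:
After iteration 1: l = 1, right = 6, hits = 1
After iteration 2: l = 2, right = 5, hits = 2
After iteration 3: l = 3, right = 4, hits = 3
After iteration 4: l = 4, right = 3, hits = 4
Loop ends.

Final answer: 4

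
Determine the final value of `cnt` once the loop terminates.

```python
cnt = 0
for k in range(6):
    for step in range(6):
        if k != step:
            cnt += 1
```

Let's trace through this code step by step.

Initialize: cnt = 0
Entering loop: for k in range(6):
After iteration 1: k = 0, cnt = 5
After iteration 2: k = 1, cnt = 10
After iteration 3: k = 2, cnt = 15
After iteration 4: k = 3, cnt = 20
After iteration 5: k = 4, cnt = 25
After iteration 6: k = 5, cnt = 30
Loop ends.

Final answer: 30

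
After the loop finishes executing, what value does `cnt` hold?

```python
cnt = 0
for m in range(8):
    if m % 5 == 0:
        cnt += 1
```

Let's trace through this code step by step.

Initialize: cnt = 0
Entering loop: for m in range(8):
After iteration 1: m = 0, cnt = 1
After iteration 2: m = 1, cnt = 1
After iteration 3: m = 2, cnt = 1
After iteration 4: m = 3, cnt = 1
After iteration 5: m = 4, cnt = 1
After iteration 6: m = 5, cnt = 2
After iteration 7: m = 6, cnt = 2
After iteration 8: m = 7, cnt = 2
Loop ends.

Final answer: 2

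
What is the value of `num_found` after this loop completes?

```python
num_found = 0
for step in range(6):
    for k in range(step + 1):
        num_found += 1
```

Let's trace through this code step by step.

Initialize: num_found = 0
Entering loop: for step in range(6):
After iteration 1: step = 0, num_found = 1, k = 0
After iteration 2: step = 1, num_found = 3, k = 1
After iteration 3: step = 2, num_found = 6, k = 2
After iteration 4: step = 3, num_found = 10, k = 3
After iteration 5: step = 4, num_found = 15, k = 4
After iteration 6: step = 5, num_found = 21, k = 5
Loop ends.

Final answer: 21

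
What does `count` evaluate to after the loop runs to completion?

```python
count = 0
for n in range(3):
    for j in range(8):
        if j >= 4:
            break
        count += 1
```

Let's trace through this code step by step.

Initialize: count = 0
Entering loop: for n in range(3):
After iteration 1: n = 0, count = 4
After iteration 2: n = 1, count = 8
After iteration 3: n = 2, count = 12
Loop ends.

Final answer: 12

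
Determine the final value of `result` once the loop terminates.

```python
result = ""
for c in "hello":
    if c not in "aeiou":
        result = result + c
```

Let's trace through this code step by step.

Initialize: result = ''
Entering loop: for c in "hello":
After iteration 1: c = 'h', result = 'h'
After iteration 2: c = 'e', result = 'h'
After iteration 3: c = 'l', result = 'hl'
After iteration 4: c = 'l', result = 'hll'
After iteration 5: c = 'o', result = 'hll'
Loop ends.

Final answer: 'hll'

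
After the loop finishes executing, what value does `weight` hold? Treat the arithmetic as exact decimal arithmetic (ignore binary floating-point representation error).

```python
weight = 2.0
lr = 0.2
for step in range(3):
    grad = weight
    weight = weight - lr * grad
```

Let's trace through this code step by step.

Initialize: weight = 2.0
Initialize: lr = 0.2
Entering loop: for step in range(3):
After iteration 1: step = 0, weight = 1.6, grad = 2.0
After iteration 2: step = 1, weight = 1.28, grad = 1.6
After iteration 3: step = 2, weight = 1.024, grad = 1.28
Loop ends.

Final answer: 1.024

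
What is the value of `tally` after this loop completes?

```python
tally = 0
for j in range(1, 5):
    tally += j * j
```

Let's trace through this code step by step.

Initialize: tally = 0
Entering loop: for j in range(1, 5):
After iteration 1: j = 1, tally = 1
After iteration 2: j = 2, tally = 5
After iteration 3: j = 3, tally = 14
After iteration 4: j = 4, tally = 30
Loop ends.

Final answer: 30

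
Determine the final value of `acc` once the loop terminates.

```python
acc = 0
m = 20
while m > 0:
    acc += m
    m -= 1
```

Let's trace through this code step by step.

Initialize: acc = 0
Initialize: m = 20
Entering loop: while m > 0:
After iteration 1: acc = 20, m = 19
After iteration 2: acc = 39, m = 18
After iteration 3: acc = 57, m = 17
After iteration 4: acc = 74, m = 16
After iteration 5: acc = 90, m = 15
After iteration 6: acc = 105, m = 14
After iteration 7: acc = 119, m = 13
After iteration 8: acc = 132, m = 12
After iteration 9: acc = 144, m = 11
After iteration 10: acc = 155, m = 10
After iteration 11: acc = 165, m = 9
After iteration 12: acc = 174, m = 8
After iteration 13: acc = 182, m = 7
After iteration 14: acc = 189, m = 6
After iteration 15: acc = 195, m = 5
After iteration 16: acc = 200, m = 4
After iteration 17: acc = 204, m = 3
After iteration 18: acc = 207, m = 2
After iteration 19: acc = 209, m = 1
After iteration 20: acc = 210, m = 0
Loop ends.

Final answer: 210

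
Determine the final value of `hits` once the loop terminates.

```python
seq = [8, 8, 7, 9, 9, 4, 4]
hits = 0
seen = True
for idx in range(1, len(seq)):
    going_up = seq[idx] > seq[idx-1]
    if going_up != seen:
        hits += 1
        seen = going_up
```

Let's trace through this code step by step.

Initialize: seq = [8, 8, 7, 9, 9, 4, 4]
Initialize: hits = 0
Initialize: seen = True
Entering loop: for idx in range(1, len(seq)):
After iteration 1: idx = 1, hits = 1, seen = False, going_up = False
After iteration 2: idx = 2, hits = 1, seen = False, going_up = False
After iteration 3: idx = 3, hits = 2, seen = True, going_up = True
After iteration 4: idx = 4, hits = 3, seen = False, going_up = False
After iteration 5: idx = 5, hits = 3, seen = False, going_up = False
After iteration 6: idx = 6, hits = 3, seen = False, going_up = False
Loop ends.

Final answer: 3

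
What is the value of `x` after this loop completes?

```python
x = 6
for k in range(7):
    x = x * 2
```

Let's trace through this code step by step.

Initialize: x = 6
Entering loop: for k in range(7):
After iteration 1: k = 0, x = 12
After iteration 2: k = 1, x = 24
After iteration 3: k = 2, x = 48
After iteration 4: k = 3, x = 96
After iteration 5: k = 4, x = 192
After iteration 6: k = 5, x = 384
After iteration 7: k = 6, x = 768
Loop ends.

Final answer: 768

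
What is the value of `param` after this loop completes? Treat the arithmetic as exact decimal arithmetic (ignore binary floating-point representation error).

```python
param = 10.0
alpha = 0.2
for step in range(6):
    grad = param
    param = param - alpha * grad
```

Let's trace through this code step by step.

Initialize: param = 10.0
Initialize: alpha = 0.2
Entering loop: for step in range(6):
After iteration 1: step = 0, param = 8.0, grad = 10.0
After iteration 2: step = 1, param = 6.4, grad = 8.0
After iteration 3: step = 2, param = 5.12, grad = 6.4
After iteration 4: step = 3, param = 4.096, grad = 5.12
After iteration 5: step = 4, param = 3.2768, grad = 4.096
After iteration 6: step = 5, param = 2.62144, grad = 3.2768
Loop ends.

Final answer: 2.62144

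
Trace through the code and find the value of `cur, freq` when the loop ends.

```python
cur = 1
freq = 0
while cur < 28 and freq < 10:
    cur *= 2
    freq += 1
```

Let's trace through this code step by step.

Initialize: cur = 1
Initialize: freq = 0
Entering loop: while cur < 28 and freq < 10:
After iteration 1: cur = 2, freq = 1
After iteration 2: cur = 4, freq = 2
After iteration 3: cur = 8, freq = 3
After iteration 4: cur = 16, freq = 4
After iteration 5: cur = 32, freq = 5
Loop ends.

Final answer: 32, 5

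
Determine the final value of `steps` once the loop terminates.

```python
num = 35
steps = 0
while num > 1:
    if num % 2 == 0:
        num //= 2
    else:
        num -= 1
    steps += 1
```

Let's trace through this code step by step.

Initialize: num = 35
Initialize: steps = 0
Entering loop: while num > 1:
After iteration 1: num = 34, steps = 1
After iteration 2: num = 17, steps = 2
After iteration 3: num = 16, steps = 3
After iteration 4: num = 8, steps = 4
After iteration 5: num = 4, steps = 5
After iteration 6: num = 2, steps = 6
After iteration 7: num = 1, steps = 7
Loop ends.

Final answer: 7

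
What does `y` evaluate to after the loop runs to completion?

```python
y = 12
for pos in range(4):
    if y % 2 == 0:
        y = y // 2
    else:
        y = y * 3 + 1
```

Let's trace through this code step by step.

Initialize: y = 12
Entering loop: for pos in range(4):
After iteration 1: pos = 0, y = 6
After iteration 2: pos = 1, y = 3
After iteration 3: pos = 2, y = 10
After iteration 4: pos = 3, y = 5
Loop ends.

Final answer: 5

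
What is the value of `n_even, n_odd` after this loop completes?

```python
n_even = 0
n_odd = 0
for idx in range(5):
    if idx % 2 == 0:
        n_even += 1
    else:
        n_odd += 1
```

Let's trace through this code step by step.

Initialize: n_even = 0
Initialize: n_odd = 0
Entering loop: for idx in range(5):
After iteration 1: idx = 0, n_even = 1, n_odd = 0
After iteration 2: idx = 1, n_even = 1, n_odd = 1
After iteration 3: idx = 2, n_even = 2, n_odd = 1
After iteration 4: idx = 3, n_even = 2, n_odd = 2
After iteration 5: idx = 4, n_even = 3, n_odd = 2
Loop ends.

Final answer: 3, 2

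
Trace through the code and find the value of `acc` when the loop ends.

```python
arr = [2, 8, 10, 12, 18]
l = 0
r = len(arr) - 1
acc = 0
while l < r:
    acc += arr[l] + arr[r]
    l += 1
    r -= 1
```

Let's trace through this code step by step.

Initialize: arr = [2, 8, 10, 12, 18]
Initialize: l = 0
Initialize: r = 4
Initialize: acc = 0
Entering loop: while l < r:
After iteration 1: l = 1, r = 3, acc = 20
After iteration 2: l = 2, r = 2, acc = 40
Loop ends.

Final answer: 40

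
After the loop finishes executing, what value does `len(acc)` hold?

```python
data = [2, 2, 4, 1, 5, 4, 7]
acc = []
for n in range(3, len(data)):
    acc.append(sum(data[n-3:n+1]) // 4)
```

Let's trace through this code step by step.

Initialize: data = [2, 2, 4, 1, 5, 4, 7]
Initialize: acc = []
Entering loop: for n in range(3, len(data)):
After iteration 1: n = 3, acc = [2]
After iteration 2: n = 4, acc = [2, 3]
After iteration 3: n = 5, acc = [2, 3, 3]
After iteration 4: n = 6, acc = [2, 3, 3, 4]
Loop ends.
len(acc) = 4

Final answer: 4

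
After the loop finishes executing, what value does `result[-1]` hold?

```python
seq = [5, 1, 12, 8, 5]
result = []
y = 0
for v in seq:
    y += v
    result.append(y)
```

Let's trace through this code step by step.

Initialize: seq = [5, 1, 12, 8, 5]
Initialize: result = []
Initialize: y = 0
Entering loop: for v in seq:
After iteration 1: v = 5, result = [5], y = 5
After iteration 2: v = 1, result = [5, 6], y = 6
After iteration 3: v = 12, result = [5, 6, 18], y = 18
After iteration 4: v = 8, result = [5, 6, 18, 26], y = 26
After iteration 5: v = 5, result = [5, 6, 18, 26, 31], y = 31
Loop ends.
result[-1] = 31

Final answer: 31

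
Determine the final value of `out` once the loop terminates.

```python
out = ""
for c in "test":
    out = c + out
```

Let's trace through this code step by step.

Initialize: out = ''
Entering loop: for c in "test":
After iteration 1: c = 't', out = 't'
After iteration 2: c = 'e', out = 'et'
After iteration 3: c = 's', out = 'set'
After iteration 4: c = 't', out = 'tset'
Loop ends.

Final answer: 'tset'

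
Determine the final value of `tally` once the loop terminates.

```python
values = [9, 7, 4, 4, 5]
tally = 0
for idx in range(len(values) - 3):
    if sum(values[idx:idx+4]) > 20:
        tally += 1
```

Let's trace through this code step by step.

Initialize: values = [9, 7, 4, 4, 5]
Initialize: tally = 0
Entering loop: for idx in range(len(values) - 3):
After iteration 1: idx = 0, tally = 1
After iteration 2: idx = 1, tally = 1
Loop ends.

Final answer: 1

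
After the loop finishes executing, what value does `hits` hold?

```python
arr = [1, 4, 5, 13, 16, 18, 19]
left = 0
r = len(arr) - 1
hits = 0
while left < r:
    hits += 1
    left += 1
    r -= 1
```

Let's trace through this code step by step.

Initialize: arr = [1, 4, 5, 13, 16, 18, 19]
Initialize: left = 0
Initialize: r = 6
Initialize: hits = 0
Entering loop: while left < r:
After iteration 1: left = 1, r = 5, hits = 1
After iteration 2: left = 2, r = 4, hits = 2
After iteration 3: left = 3, r = 3, hits = 3
Loop ends.

Final answer: 3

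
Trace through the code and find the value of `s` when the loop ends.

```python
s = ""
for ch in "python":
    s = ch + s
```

Let's trace through this code step by step.

Initialize: s = ''
Entering loop: for ch in "python":
After iteration 1: ch = 'p', s = 'p'
After iteration 2: ch = 'y', s = 'yp'
After iteration 3: ch = 't', s = 'typ'
After iteration 4: ch = 'h', s = 'htyp'
After iteration 5: ch = 'o', s = 'ohtyp'
After iteration 6: ch = 'n', s = 'nohtyp'
Loop ends.

Final answer: 'nohtyp'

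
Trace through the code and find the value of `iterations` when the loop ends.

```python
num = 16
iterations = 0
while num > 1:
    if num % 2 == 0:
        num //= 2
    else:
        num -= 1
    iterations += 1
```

Let's trace through this code step by step.

Initialize: num = 16
Initialize: iterations = 0
Entering loop: while num > 1:
After iteration 1: num = 8, iterations = 1
After iteration 2: num = 4, iterations = 2
After iteration 3: num = 2, iterations = 3
After iteration 4: num = 1, iterations = 4
Loop ends.

Final answer: 4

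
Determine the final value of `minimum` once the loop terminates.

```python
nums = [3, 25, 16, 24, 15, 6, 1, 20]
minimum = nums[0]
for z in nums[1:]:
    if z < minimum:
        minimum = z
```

Let's trace through this code step by step.

Initialize: nums = [3, 25, 16, 24, 15, 6, 1, 20]
Initialize: minimum = 3
Entering loop: for z in nums[1:]:
After iteration 1: z = 25, minimum = 3
After iteration 2: z = 16, minimum = 3
After iteration 3: z = 24, minimum = 3
After iteration 4: z = 15, minimum = 3
After iteration 5: z = 6, minimum = 3
After iteration 6: z = 1, minimum = 1
After iteration 7: z = 20, minimum = 1
Loop ends.

Final answer: 1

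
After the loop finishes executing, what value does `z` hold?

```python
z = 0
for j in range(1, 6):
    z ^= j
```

Let's trace through this code step by step.

Initialize: z = 0
Entering loop: for j in range(1, 6):
After iteration 1: j = 1, z = 1
After iteration 2: j = 2, z = 3
After iteration 3: j = 3, z = 0
After iteration 4: j = 4, z = 4
After iteration 5: j = 5, z = 1
Loop ends.

Final answer: 1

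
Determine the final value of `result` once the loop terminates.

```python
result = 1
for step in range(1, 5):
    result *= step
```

Let's trace through this code step by step.

Initialize: result = 1
Entering loop: for step in range(1, 5):
After iteration 1: step = 1, result = 1
After iteration 2: step = 2, result = 2
After iteration 3: step = 3, result = 6
After iteration 4: step = 4, result = 24
Loop ends.

Final answer: 24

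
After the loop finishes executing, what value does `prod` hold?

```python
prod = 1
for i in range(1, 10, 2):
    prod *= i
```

Let's trace through this code step by step.

Initialize: prod = 1
Entering loop: for i in range(1, 10, 2):
After iteration 1: i = 1, prod = 1
After iteration 2: i = 3, prod = 3
After iteration 3: i = 5, prod = 15
After iteration 4: i = 7, prod = 105
After iteration 5: i = 9, prod = 945
Loop ends.

Final answer: 945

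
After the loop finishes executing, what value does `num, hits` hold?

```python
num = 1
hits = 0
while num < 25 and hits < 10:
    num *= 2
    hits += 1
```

Let's trace through this code step by step.

Initialize: num = 1
Initialize: hits = 0
Entering loop: while num < 25 and hits < 10:
After iteration 1: num = 2, hits = 1
After iteration 2: num = 4, hits = 2
After iteration 3: num = 8, hits = 3
After iteration 4: num = 16, hits = 4
After iteration 5: num = 32, hits = 5
Loop ends.

Final answer: 32, 5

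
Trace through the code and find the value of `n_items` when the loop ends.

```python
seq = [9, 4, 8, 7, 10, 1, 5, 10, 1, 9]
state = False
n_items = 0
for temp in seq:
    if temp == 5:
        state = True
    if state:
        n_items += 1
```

Let's trace through this code step by step.

Initialize: seq = [9, 4, 8, 7, 10, 1, 5, 10, 1, 9]
Initialize: state = False
Initialize: n_items = 0
Entering loop: for temp in seq:
After iteration 1: temp = 9, state = False, n_items = 0
After iteration 2: temp = 4, state = False, n_items = 0
After iteration 3: temp = 8, state = False, n_items = 0
After iteration 4: temp = 7, state = False, n_items = 0
After iteration 5: temp = 10, state = False, n_items = 0
After iteration 6: temp = 1, state = False, n_items = 0
After iteration 7: temp = 5, state = True, n_items = 1
After iteration 8: temp = 10, state = True, n_items = 2
After iteration 9: temp = 1, state = True, n_items = 3
After iteration 10: temp = 9, state = True, n_items = 4
Loop ends.

Final answer: 4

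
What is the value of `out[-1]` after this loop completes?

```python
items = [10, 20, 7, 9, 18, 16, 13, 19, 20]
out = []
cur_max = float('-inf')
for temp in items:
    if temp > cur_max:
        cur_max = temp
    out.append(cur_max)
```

Let's trace through this code step by step.

Initialize: items = [10, 20, 7, 9, 18, 16, 13, 19, 20]
Initialize: out = []
Initialize: cur_max = -inf
Entering loop: for temp in items:
After iteration 1: temp = 10, out = [10], cur_max = 10
After iteration 2: temp = 20, out = [10, 20], cur_max = 20
After iteration 3: temp = 7, out = [10, 20, 20], cur_max = 20
After iteration 4: temp = 9, out = [10, 20, 20, 20], cur_max = 20
After iteration 5: temp = 18, out = [10, 20, 20, 20, 20], cur_max = 20
After iteration 6: temp = 16, out = [10, 20, 20, 20, 20, 20], cur_max = 20
After iteration 7: temp = 13, out = [10, 20, 20, 20, 20, 20, 20], cur_max = 20
After iteration 8: temp = 19, out = [10, 20, 20, 20, 20, 20, 20, 20], cur_max = 20
After iteration 9: temp = 20, out = [10, 20, 20, 20, 20, 20, 20, 20, 20], cur_max = 20
Loop ends.
out[-1] = 20

Final answer: 20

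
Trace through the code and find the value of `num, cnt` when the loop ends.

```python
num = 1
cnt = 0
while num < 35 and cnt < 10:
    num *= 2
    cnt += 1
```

Let's trace through this code step by step.

Initialize: num = 1
Initialize: cnt = 0
Entering loop: while num < 35 and cnt < 10:
After iteration 1: num = 2, cnt = 1
After iteration 2: num = 4, cnt = 2
After iteration 3: num = 8, cnt = 3
After iteration 4: num = 16, cnt = 4
After iteration 5: num = 32, cnt = 5
After iteration 6: num = 64, cnt = 6
Loop ends.

Final answer: 64, 6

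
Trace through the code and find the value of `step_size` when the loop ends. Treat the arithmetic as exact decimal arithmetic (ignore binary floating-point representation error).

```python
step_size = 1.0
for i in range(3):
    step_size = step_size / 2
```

Let's trace through this code step by step.

Initialize: step_size = 1.0
Entering loop: for i in range(3):
After iteration 1: i = 0, step_size = 0.5
After iteration 2: i = 1, step_size = 0.25
After iteration 3: i = 2, step_size = 0.125
Loop ends.

Final answer: 0.125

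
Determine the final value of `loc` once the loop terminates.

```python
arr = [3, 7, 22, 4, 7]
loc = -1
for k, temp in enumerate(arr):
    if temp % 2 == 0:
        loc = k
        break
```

Let's trace through this code step by step.

Initialize: arr = [3, 7, 22, 4, 7]
Initialize: loc = -1
Entering loop: for k, temp in enumerate(arr):
After iteration 1: k = 0, temp = 3, loc = -1
After iteration 2: k = 1, temp = 7, loc = -1
After iteration 3: k = 2, temp = 22, loc = 2
Loop ends.

Final answer: 2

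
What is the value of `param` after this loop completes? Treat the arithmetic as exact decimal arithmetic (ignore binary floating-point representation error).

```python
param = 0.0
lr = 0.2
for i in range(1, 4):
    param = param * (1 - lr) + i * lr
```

Let's trace through this code step by step.

Initialize: param = 0.0
Initialize: lr = 0.2
Entering loop: for i in range(1, 4):
After iteration 1: i = 1, param = 0.2
After iteration 2: i = 2, param = 0.56
After iteration 3: i = 3, param = 1.048
Loop ends.

Final answer: 1.048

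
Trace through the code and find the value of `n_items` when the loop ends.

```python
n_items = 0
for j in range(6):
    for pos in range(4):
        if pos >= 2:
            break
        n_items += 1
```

Let's trace through this code step by step.

Initialize: n_items = 0
Entering loop: for j in range(6):
After iteration 1: j = 0, n_items = 2
After iteration 2: j = 1, n_items = 4
After iteration 3: j = 2, n_items = 6
After iteration 4: j = 3, n_items = 8
After iteration 5: j = 4, n_items = 10
After iteration 6: j = 5, n_items = 12
Loop ends.

Final answer: 12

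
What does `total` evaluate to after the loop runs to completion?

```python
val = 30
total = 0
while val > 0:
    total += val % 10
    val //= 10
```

Let's trace through this code step by step.

Initialize: val = 30
Initialize: total = 0
Entering loop: while val > 0:
After iteration 1: val = 3, total = 0
After iteration 2: val = 0, total = 3
Loop ends.

Final answer: 3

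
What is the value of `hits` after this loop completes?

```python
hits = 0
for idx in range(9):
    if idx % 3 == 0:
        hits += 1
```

Let's trace through this code step by step.

Initialize: hits = 0
Entering loop: for idx in range(9):
After iteration 1: idx = 0, hits = 1
After iteration 2: idx = 1, hits = 1
After iteration 3: idx = 2, hits = 1
After iteration 4: idx = 3, hits = 2
After iteration 5: idx = 4, hits = 2
After iteration 6: idx = 5, hits = 2
After iteration 7: idx = 6, hits = 3
After iteration 8: idx = 7, hits = 3
After iteration 9: idx = 8, hits = 3
Loop ends.

Final answer: 3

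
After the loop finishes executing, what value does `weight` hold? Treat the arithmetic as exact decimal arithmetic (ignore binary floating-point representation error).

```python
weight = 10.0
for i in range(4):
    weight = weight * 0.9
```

Let's trace through this code step by step.

Initialize: weight = 10.0
Entering loop: for i in range(4):
After iteration 1: i = 0, weight = 9.0
After iteration 2: i = 1, weight = 8.1
After iteration 3: i = 2, weight = 7.29
After iteration 4: i = 3, weight = 6.561
Loop ends.

Final answer: 6.561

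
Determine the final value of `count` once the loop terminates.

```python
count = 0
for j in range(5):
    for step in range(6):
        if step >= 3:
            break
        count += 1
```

Let's trace through this code step by step.

Initialize: count = 0
Entering loop: for j in range(5):
After iteration 1: j = 0, count = 3
After iteration 2: j = 1, count = 6
After iteration 3: j = 2, count = 9
After iteration 4: j = 3, count = 12
After iteration 5: j = 4, count = 15
Loop ends.

Final answer: 15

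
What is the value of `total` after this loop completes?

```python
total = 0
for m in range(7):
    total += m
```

Let's trace through this code step by step.

Initialize: total = 0
Entering loop: for m in range(7):
After iteration 1: m = 0, total = 0
After iteration 2: m = 1, total = 1
After iteration 3: m = 2, total = 3
After iteration 4: m = 3, total = 6
After iteration 5: m = 4, total = 10
After iteration 6: m = 5, total = 15
After iteration 7: m = 6, total = 21
Loop ends.

Final answer: 21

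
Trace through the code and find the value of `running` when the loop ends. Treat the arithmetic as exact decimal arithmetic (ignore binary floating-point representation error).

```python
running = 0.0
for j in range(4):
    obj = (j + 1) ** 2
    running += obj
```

Let's trace through this code step by step.

Initialize: running = 0.0
Entering loop: for j in range(4):
After iteration 1: j = 0, running = 1.0, obj = 1
After iteration 2: j = 1, running = 5.0, obj = 4
After iteration 3: j = 2, running = 14.0, obj = 9
After iteration 4: j = 3, running = 30.0, obj = 16
Loop ends.

Final answer: 30.0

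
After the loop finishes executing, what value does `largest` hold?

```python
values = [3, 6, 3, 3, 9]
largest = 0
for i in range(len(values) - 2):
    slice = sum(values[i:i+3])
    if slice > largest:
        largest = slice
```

Let's trace through this code step by step.

Initialize: values = [3, 6, 3, 3, 9]
Initialize: largest = 0
Entering loop: for i in range(len(values) - 2):
After iteration 1: i = 0, largest = 12, slice = 12
After iteration 2: i = 1, largest = 12, slice = 12
After iteration 3: i = 2, largest = 15, slice = 15
Loop ends.

Final answer: 15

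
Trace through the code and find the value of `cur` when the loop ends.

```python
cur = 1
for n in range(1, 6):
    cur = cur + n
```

Let's trace through this code step by step.

Initialize: cur = 1
Entering loop: for n in range(1, 6):
After iteration 1: n = 1, cur = 2
After iteration 2: n = 2, cur = 4
After iteration 3: n = 3, cur = 7
After iteration 4: n = 4, cur = 11
After iteration 5: n = 5, cur = 16
Loop ends.

Final answer: 16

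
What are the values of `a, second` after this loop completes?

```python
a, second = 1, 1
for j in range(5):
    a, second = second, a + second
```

Let's trace through this code step by step.

Initialize: a = 1
Initialize: second = 1
Entering loop: for j in range(5):
After iteration 1: j = 0, a = 1, second = 2
After iteration 2: j = 1, a = 2, second = 3
After iteration 3: j = 2, a = 3, second = 5
After iteration 4: j = 3, a = 5, second = 8
After iteration 5: j = 4, a = 8, second = 13
Loop ends.

Final answer: 8, 13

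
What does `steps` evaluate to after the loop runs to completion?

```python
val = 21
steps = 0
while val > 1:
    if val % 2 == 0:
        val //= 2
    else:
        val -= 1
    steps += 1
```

Let's trace through this code step by step.

Initialize: val = 21
Initialize: steps = 0
Entering loop: while val > 1:
After iteration 1: val = 20, steps = 1
After iteration 2: val = 10, steps = 2
After iteration 3: val = 5, steps = 3
After iteration 4: val = 4, steps = 4
After iteration 5: val = 2, steps = 5
After iteration 6: val = 1, steps = 6
Loop ends.

Final answer: 6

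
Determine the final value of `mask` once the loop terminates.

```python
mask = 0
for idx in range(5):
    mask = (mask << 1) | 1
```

Let's trace through this code step by step.

Initialize: mask = 0
Entering loop: for idx in range(5):
After iteration 1: idx = 0, mask = 1
After iteration 2: idx = 1, mask = 3
After iteration 3: idx = 2, mask = 7
After iteration 4: idx = 3, mask = 15
After iteration 5: idx = 4, mask = 31
Loop ends.

Final answer: 31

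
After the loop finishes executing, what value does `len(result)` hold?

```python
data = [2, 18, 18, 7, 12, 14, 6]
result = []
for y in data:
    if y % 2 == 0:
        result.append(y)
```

Let's trace through this code step by step.

Initialize: data = [2, 18, 18, 7, 12, 14, 6]
Initialize: result = []
Entering loop: for y in data:
After iteration 1: y = 2, result = [2]
After iteration 2: y = 18, result = [2, 18]
After iteration 3: y = 18, result = [2, 18, 18]
After iteration 4: y = 7, result = [2, 18, 18]
After iteration 5: y = 12, result = [2, 18, 18, 12]
After iteration 6: y = 14, result = [2, 18, 18, 12, 14]
After iteration 7: y = 6, result = [2, 18, 18, 12, 14, 6]
Loop ends.
len(result) = 6

Final answer: 6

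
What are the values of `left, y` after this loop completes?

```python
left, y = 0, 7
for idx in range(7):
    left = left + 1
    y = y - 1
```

Let's trace through this code step by step.

Initialize: left = 0
Initialize: y = 7
Entering loop: for idx in range(7):
After iteration 1: idx = 0, left = 1, y = 6
After iteration 2: idx = 1, left = 2, y = 5
After iteration 3: idx = 2, left = 3, y = 4
After iteration 4: idx = 3, left = 4, y = 3
After iteration 5: idx = 4, left = 5, y = 2
After iteration 6: idx = 5, left = 6, y = 1
After iteration 7: idx = 6, left = 7, y = 0
Loop ends.

Final answer: 7, 0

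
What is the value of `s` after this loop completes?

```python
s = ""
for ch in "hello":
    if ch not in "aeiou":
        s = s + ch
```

Let's trace through this code step by step.

Initialize: s = ''
Entering loop: for ch in "hello":
After iteration 1: ch = 'h', s = 'h'
After iteration 2: ch = 'e', s = 'h'
After iteration 3: ch = 'l', s = 'hl'
After iteration 4: ch = 'l', s = 'hll'
After iteration 5: ch = 'o', s = 'hll'
Loop ends.

Final answer: 'hll'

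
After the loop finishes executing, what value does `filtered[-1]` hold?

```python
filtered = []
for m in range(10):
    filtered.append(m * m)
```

Let's trace through this code step by step.

Initialize: filtered = []
Entering loop: for m in range(10):
After iteration 1: m = 0, filtered = [0]
After iteration 2: m = 1, filtered = [0, 1]
After iteration 3: m = 2, filtered = [0, 1, 4]
After iteration 4: m = 3, filtered = [0, 1, 4, 9]
After iteration 5: m = 4, filtered = [0, 1, 4, 9, 16]
After iteration 6: m = 5, filtered = [0, 1, 4, 9, 16, 25]
After iteration 7: m = 6, filtered = [0, 1, 4, 9, 16, 25, 36]
After iteration 8: m = 7, filtered = [0, 1, 4, 9, 16, 25, 36, 49]
After iteration 9: m = 8, filtered = [0, 1, 4, 9, 16, 25, 36, 49, 64]
After iteration 10: m = 9, filtered = [0, 1, 4, 9, 16, 25, 36, 49, 64, 81]
Loop ends.
filtered[-1] = 81

Final answer: 81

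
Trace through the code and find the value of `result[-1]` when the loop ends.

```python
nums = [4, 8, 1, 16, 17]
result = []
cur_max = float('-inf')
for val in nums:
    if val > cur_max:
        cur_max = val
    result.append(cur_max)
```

Let's trace through this code step by step.

Initialize: nums = [4, 8, 1, 16, 17]
Initialize: result = []
Initialize: cur_max = -inf
Entering loop: for val in nums:
After iteration 1: val = 4, result = [4], cur_max = 4
After iteration 2: val = 8, result = [4, 8], cur_max = 8
After iteration 3: val = 1, result = [4, 8, 8], cur_max = 8
After iteration 4: val = 16, result = [4, 8, 8, 16], cur_max = 16
After iteration 5: val = 17, result = [4, 8, 8, 16, 17], cur_max = 17
Loop ends.
result[-1] = 17

Final answer: 17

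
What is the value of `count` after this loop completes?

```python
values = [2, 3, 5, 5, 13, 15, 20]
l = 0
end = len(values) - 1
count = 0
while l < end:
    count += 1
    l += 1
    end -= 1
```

Let's trace through this code step by step.

Initialize: values = [2, 3, 5, 5, 13, 15, 20]
Initialize: l = 0
Initialize: end = 6
Initialize: count = 0
Entering loop: while l < end:
After iteration 1: l = 1, end = 5, count = 1
After iteration 2: l = 2, end = 4, count = 2
After iteration 3: l = 3, end = 3, count = 3
Loop ends.

Final answer: 3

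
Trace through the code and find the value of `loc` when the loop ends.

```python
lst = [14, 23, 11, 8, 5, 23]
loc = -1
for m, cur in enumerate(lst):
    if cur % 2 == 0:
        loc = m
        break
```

Let's trace through this code step by step.

Initialize: lst = [14, 23, 11, 8, 5, 23]
Initialize: loc = -1
Entering loop: for m, cur in enumerate(lst):
After iteration 1: m = 0, cur = 14, loc = 0
Loop ends.

Final answer: 0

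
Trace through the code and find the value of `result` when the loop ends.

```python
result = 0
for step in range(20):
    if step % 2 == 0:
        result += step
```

Let's trace through this code step by step.

Initialize: result = 0
Entering loop: for step in range(20):
After iteration 1: step = 0, result = 0
After iteration 2: step = 1, result = 0
After iteration 3: step = 2, result = 2
After iteration 4: step = 3, result = 2
After iteration 5: step = 4, result = 6
After iteration 6: step = 5, result = 6
After iteration 7: step = 6, result = 12
After iteration 8: step = 7, result = 12
After iteration 9: step = 8, result = 20
After iteration 10: step = 9, result = 20
After iteration 11: step = 10, result = 30
After iteration 12: step = 11, result = 30
After iteration 13: step = 12, result = 42
After iteration 14: step = 13, result = 42
After iteration 15: step = 14, result = 56
After iteration 16: step = 15, result = 56
After iteration 17: step = 16, result = 72
After iteration 18: step = 17, result = 72
After iteration 19: step = 18, result = 90
After iteration 20: step = 19, result = 90
Loop ends.

Final answer: 90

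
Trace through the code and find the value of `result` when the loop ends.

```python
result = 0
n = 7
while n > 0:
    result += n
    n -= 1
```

Let's trace through this code step by step.

Initialize: result = 0
Initialize: n = 7
Entering loop: while n > 0:
After iteration 1: result = 7, n = 6
After iteration 2: result = 13, n = 5
After iteration 3: result = 18, n = 4
After iteration 4: result = 22, n = 3
After iteration 5: result = 25, n = 2
After iteration 6: result = 27, n = 1
After iteration 7: result = 28, n = 0
Loop ends.

Final answer: 28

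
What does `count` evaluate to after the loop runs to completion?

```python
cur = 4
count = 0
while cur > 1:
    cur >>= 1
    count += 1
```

Let's trace through this code step by step.

Initialize: cur = 4
Initialize: count = 0
Entering loop: while cur > 1:
After iteration 1: cur = 2, count = 1
After iteration 2: cur = 1, count = 2
Loop ends.

Final answer: 2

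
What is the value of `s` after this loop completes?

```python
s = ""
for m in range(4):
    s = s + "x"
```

Let's trace through this code step by step.

Initialize: s = ''
Entering loop: for m in range(4):
After iteration 1: m = 0, s = 'x'
After iteration 2: m = 1, s = 'xx'
After iteration 3: m = 2, s = 'xxx'
After iteration 4: m = 3, s = 'xxxx'
Loop ends.

Final answer: 'xxxx'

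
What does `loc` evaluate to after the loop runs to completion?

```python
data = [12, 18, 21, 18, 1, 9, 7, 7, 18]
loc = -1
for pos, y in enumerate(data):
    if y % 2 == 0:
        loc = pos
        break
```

Let's trace through this code step by step.

Initialize: data = [12, 18, 21, 18, 1, 9, 7, 7, 18]
Initialize: loc = -1
Entering loop: for pos, y in enumerate(data):
After iteration 1: pos = 0, y = 12, loc = 0
Loop ends.

Final answer: 0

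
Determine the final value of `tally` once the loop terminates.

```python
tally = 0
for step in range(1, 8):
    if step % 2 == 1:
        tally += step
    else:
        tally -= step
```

Let's trace through this code step by step.

Initialize: tally = 0
Entering loop: for step in range(1, 8):
After iteration 1: step = 1, tally = 1
After iteration 2: step = 2, tally = -1
After iteration 3: step = 3, tally = 2
After iteration 4: step = 4, tally = -2
After iteration 5: step = 5, tally = 3
After iteration 6: step = 6, tally = -3
After iteration 7: step = 7, tally = 4
Loop ends.

Final answer: 4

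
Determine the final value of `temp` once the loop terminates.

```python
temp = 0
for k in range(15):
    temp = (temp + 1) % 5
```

Let's trace through this code step by step.

Initialize: temp = 0
Entering loop: for k in range(15):
After iteration 1: k = 0, temp = 1
After iteration 2: k = 1, temp = 2
After iteration 3: k = 2, temp = 3
After iteration 4: k = 3, temp = 4
After iteration 5: k = 4, temp = 0
After iteration 6: k = 5, temp = 1
After iteration 7: k = 6, temp = 2
After iteration 8: k = 7, temp = 3
After iteration 9: k = 8, temp = 4
After iteration 10: k = 9, temp = 0
After iteration 11: k = 10, temp = 1
After iteration 12: k = 11, temp = 2
After iteration 13: k = 12, temp = 3
After iteration 14: k = 13, temp = 4
After iteration 15: k = 14, temp = 0
Loop ends.

Final answer: 0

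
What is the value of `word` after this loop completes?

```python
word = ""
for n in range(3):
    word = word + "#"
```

Let's trace through this code step by step.

Initialize: word = ''
Entering loop: for n in range(3):
After iteration 1: n = 0, word = '#'
After iteration 2: n = 1, word = '##'
After iteration 3: n = 2, word = '###'
Loop ends.

Final answer: '###'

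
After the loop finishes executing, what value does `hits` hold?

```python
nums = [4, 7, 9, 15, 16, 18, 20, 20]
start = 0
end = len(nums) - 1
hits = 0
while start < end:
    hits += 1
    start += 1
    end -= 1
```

Let's trace through this code step by step.

Initialize: nums = [4, 7, 9, 15, 16, 18, 20, 20]
Initialize: start = 0
Initialize: end = 7
Initialize: hits = 0
Entering loop: while start < end:
After iteration 1: start = 1, end = 6, hits = 1
After iteration 2: start = 2, end = 5, hits = 2
After iteration 3: start = 3, end = 4, hits = 3
After iteration 4: start = 4, end = 3, hits = 4
Loop ends.

Final answer: 4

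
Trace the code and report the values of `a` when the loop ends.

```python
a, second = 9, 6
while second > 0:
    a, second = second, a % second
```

Let's trace through this code step by step.

Initialize: a = 9
Initialize: second = 6
Entering loop: while second > 0:
After iteration 1: a = 6, second = 3
After iteration 2: a = 3, second = 0
Loop ends.

Final answer: 3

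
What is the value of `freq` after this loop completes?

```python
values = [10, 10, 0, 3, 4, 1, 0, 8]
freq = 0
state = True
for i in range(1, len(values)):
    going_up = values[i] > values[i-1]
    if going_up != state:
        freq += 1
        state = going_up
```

Let's trace through this code step by step.

Initialize: values = [10, 10, 0, 3, 4, 1, 0, 8]
Initialize: freq = 0
Initialize: state = True
Entering loop: for i in range(1, len(values)):
After iteration 1: i = 1, freq = 1, state = False, going_up = False
After iteration 2: i = 2, freq = 1, state = False, going_up = False
After iteration 3: i = 3, freq = 2, state = True, going_up = True
After iteration 4: i = 4, freq = 2, state = True, going_up = True
After iteration 5: i = 5, freq = 3, state = False, going_up = False
After iteration 6: i = 6, freq = 3, state = False, going_up = False
After iteration 7: i = 7, freq = 4, state = True, going_up = True
Loop ends.

Final answer: 4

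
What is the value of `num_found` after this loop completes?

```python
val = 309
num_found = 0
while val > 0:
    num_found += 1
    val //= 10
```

Let's trace through this code step by step.

Initialize: val = 309
Initialize: num_found = 0
Entering loop: while val > 0:
After iteration 1: val = 30, num_found = 1
After iteration 2: val = 3, num_found = 2
After iteration 3: val = 0, num_found = 3
Loop ends.

Final answer: 3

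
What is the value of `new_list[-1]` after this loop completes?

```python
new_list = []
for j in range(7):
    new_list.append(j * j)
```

Let's trace through this code step by step.

Initialize: new_list = []
Entering loop: for j in range(7):
After iteration 1: j = 0, new_list = [0]
After iteration 2: j = 1, new_list = [0, 1]
After iteration 3: j = 2, new_list = [0, 1, 4]
After iteration 4: j = 3, new_list = [0, 1, 4, 9]
After iteration 5: j = 4, new_list = [0, 1, 4, 9, 16]
After iteration 6: j = 5, new_list = [0, 1, 4, 9, 16, 25]
After iteration 7: j = 6, new_list = [0, 1, 4, 9, 16, 25, 36]
Loop ends.
new_list[-1] = 36

Final answer: 36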